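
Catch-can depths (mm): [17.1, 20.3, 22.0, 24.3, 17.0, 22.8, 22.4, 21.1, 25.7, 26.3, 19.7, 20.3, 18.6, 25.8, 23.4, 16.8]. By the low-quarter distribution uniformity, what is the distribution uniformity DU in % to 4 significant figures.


Approach: apply the low-quarter distribution uniformity, DU = (mean of lowest quarter of readings / overall mean)*100.
sorted lowest 4 of 16: [16.8, 17.0, 17.1, 18.6] -> mean = 17.3750 mm
overall mean = 21.4750 mm
DU = (17.3750/21.4750)*100 = 80.91 %
Therefore the distribution uniformity DU = 80.91 %.


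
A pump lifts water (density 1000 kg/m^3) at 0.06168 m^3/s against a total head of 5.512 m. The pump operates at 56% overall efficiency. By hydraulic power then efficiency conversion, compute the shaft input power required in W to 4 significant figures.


Approach: apply hydraulic power then efficiency conversion, P = rho*g*Q*H; P_in = P/eta.
Step 1 — hydraulic power (P = rho*g*Q*H):
  P = 1000 * 9.81 * 0.06168 * 5.512 = 3335.21 W
Step 2 — input power: P_in = P/eta = 3335.21 / 0.56 = 5956 W
Therefore the shaft input power required = 5956 W.


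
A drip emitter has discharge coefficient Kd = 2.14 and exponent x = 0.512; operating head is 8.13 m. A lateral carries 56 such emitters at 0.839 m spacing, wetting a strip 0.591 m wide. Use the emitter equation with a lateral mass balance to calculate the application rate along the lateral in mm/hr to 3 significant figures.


Approach: apply the emitter equation with a lateral mass balance, q = Kd*h^x; Q = n*q; rate = Q/(n*spacing*width).
Step 1 — single emitter flow (q = Kd*h^x):
  q = 2.14 * 8.13^0.512 = 6.2572 L/hr
Step 2 — total lateral flow: Q = 56 * 6.2572 = 350.40 L/hr
Step 3 — wetted area: A = 56 * 0.839 * 0.591 = 27.768 m^2
Step 4 — application rate: Q/A = 350.40/27.768 = 12.6 mm/hr
Therefore the application rate along the lateral = 12.6 mm/hr.


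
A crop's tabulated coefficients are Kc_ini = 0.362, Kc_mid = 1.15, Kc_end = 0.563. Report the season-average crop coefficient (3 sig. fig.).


Approach: apply a simple seasonal average, Kc_avg = (Kc_ini + Kc_mid + Kc_end)/3.
Kc_avg = (0.362 + 1.15 + 0.563)/3 = 0.692
Therefore the season-average crop coefficient = 0.692.


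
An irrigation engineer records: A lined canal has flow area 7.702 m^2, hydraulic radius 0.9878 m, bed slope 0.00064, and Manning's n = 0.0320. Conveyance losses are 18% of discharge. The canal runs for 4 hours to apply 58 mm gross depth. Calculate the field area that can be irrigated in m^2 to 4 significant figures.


Approach: apply Manning's equation with a conveyance and depth budget, Q = (1/n)*A*R^(2/3)*S^(1/2); Q_field = Q*(1-loss); Area = Q_field*t/(d/1000).
Step 1 — canal discharge (Manning's equation):
  Q = (1/0.0320) * 7.702 * 0.9878^(2/3) * 0.00064^(1/2) = 6.03934 m^3/s
Step 2 — delivered flow: Q_field = 6.03934*(1 - 18/100) = 4.95226 m^3/s
Step 3 — volume delivered: V = 4.95226 * 4*3600 = 71312.5 m^3
Step 4 — area served: A = V / (depth/1000) = 71312.5 / 0.058 = 1230000 m^2
Therefore the field area that can be irrigated = 1230000 m^2.


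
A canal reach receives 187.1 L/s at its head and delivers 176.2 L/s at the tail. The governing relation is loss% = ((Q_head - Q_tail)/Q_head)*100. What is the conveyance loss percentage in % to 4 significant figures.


loss = ((187.1 - 176.2)/187.1)*100 = 5.826 %
Therefore the conveyance loss percentage = 5.826 %.


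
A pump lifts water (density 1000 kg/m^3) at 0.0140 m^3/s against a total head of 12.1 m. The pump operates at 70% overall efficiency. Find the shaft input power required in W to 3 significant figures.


Approach: apply hydraulic power then efficiency conversion, P = rho*g*Q*H; P_in = P/eta.
Step 1 — hydraulic power (P = rho*g*Q*H):
  P = 1000 * 9.81 * 0.0140 * 12.1 = 1661.8 W
Step 2 — input power: P_in = P/eta = 1661.8 / 0.7 = 2370 W
Therefore the shaft input power required = 2370 W.


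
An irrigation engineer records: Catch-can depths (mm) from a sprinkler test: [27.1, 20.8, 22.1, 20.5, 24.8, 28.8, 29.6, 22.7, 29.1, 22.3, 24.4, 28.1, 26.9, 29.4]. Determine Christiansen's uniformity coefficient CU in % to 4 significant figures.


Approach: apply Christiansen's uniformity coefficient, CU = (1 - mean_abs_deviation/mean)*100.
mean = 25.4714 mm
mean |d_i - mean| = 2.95714 mm
CU = (1 - 2.95714/25.4714)*100 = 88.39 %
Therefore Christiansen's uniformity coefficient CU = 88.39 %.


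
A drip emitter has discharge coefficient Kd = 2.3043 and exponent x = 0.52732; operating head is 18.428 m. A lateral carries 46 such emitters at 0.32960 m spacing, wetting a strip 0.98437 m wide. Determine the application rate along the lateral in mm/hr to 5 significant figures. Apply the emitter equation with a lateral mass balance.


Approach: apply the emitter equation with a lateral mass balance, q = Kd*h^x; Q = n*q; rate = Q/(n*spacing*width).
Step 1 — single emitter flow (q = Kd*h^x):
  q = 2.3043 * 18.428^0.52732 = 10.71152 L/hr
Step 2 — total lateral flow: Q = 46 * 10.71152 = 492.7298 L/hr
Step 3 — wetted area: A = 46 * 0.32960 * 0.98437 = 14.92462 m^2
Step 4 — application rate: Q/A = 492.7298/14.92462 = 33.015 mm/hr
Therefore the application rate along the lateral = 33.015 mm/hr.


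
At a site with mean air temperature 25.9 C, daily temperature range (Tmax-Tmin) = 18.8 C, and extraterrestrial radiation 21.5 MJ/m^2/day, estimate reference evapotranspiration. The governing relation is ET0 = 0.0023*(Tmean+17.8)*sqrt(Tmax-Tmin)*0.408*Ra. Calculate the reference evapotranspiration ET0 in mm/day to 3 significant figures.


ET0 = 0.0023*(25.9+17.8)*sqrt(18.8)*0.408*21.5 = 3.82 mm/day
Therefore the reference evapotranspiration ET0 = 3.82 mm/day.


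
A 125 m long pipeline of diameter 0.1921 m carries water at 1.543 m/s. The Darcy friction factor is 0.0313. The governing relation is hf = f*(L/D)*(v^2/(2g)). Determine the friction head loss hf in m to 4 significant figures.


hf = 0.0313 * (125/0.1921) * (1.543^2 / (2*9.81))
hf = 2.471 m
Therefore the friction head loss hf = 2.471 m.


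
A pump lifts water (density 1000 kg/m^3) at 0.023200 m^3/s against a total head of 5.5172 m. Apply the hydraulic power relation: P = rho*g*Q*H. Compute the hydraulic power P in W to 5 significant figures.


P = 1000 * 9.81 * 0.023200 * 5.5172 = 1255.7 W
Therefore the hydraulic power P = 1255.7 W.


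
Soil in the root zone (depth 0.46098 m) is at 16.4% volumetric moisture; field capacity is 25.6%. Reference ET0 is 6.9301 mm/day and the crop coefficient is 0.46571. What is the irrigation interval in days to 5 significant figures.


Approach: apply soil-water budget scheduling, SMD = (FC-theta)/100*depth*1000; ETc = ET0*Kc; interval = SMD/ETc.
Step 1 — soil moisture deficit:
  SMD = (25.6 - 16.4)/100 * 0.46098 * 1000 = 42.41016 mm
Step 2 — daily crop ET (ETc = ET0*Kc):
  ETc = 6.9301 * 0.46571 = 3.227417 mm/day
Step 3 — irrigation interval (SMD/ETc):
  interval = 42.41016 / 3.227417 = 13.141 days
Therefore the irrigation interval = 13.141 days.


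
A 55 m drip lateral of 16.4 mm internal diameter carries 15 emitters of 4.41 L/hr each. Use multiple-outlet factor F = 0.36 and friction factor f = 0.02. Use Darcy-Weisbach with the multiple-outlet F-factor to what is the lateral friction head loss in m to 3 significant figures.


Approach: apply Darcy-Weisbach with the multiple-outlet F-factor, Q = n*q/(3600*1000) m^3/s; v = Q/A; hf = F*f*(L/D)*(v^2/(2g)).
Q = 15*4.41/(3600*1000) = 1.8375e-05 m^3/s
A = pi*(16.4e-3/2)^2 = 2.1124e-04 m^2, so v = Q/A = 0.086986 m/s
hf = 0.36*0.02*(55/0.0164)*(0.086986^2/(2*9.81)) = 0.00931 m
Therefore the lateral friction head loss = 0.00931 m.


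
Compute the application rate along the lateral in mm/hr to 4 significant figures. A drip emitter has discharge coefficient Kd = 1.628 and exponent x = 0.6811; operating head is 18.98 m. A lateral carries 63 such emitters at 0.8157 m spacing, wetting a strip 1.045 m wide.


Approach: apply the emitter equation with a lateral mass balance, q = Kd*h^x; Q = n*q; rate = Q/(n*spacing*width).
Step 1 — single emitter flow (q = Kd*h^x):
  q = 1.628 * 18.98^0.6811 = 12.0865 L/hr
Step 2 — total lateral flow: Q = 63 * 12.0865 = 761.452 L/hr
Step 3 — wetted area: A = 63 * 0.8157 * 1.045 = 53.7016 m^2
Step 4 — application rate: Q/A = 761.452/53.7016 = 14.18 mm/hr
Therefore the application rate along the lateral = 14.18 mm/hr.


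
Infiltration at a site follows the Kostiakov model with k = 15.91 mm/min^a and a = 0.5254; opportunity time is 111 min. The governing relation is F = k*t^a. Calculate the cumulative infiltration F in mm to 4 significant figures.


F = 15.91 * 111^0.5254 = 188.9 mm
Therefore the cumulative infiltration F = 188.9 mm.


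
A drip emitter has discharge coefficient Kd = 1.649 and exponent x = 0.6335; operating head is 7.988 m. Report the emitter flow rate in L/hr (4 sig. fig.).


Approach: apply the emitter characteristic equation, q = Kd * h^x.
q = 1.649 * 7.988^0.6335 = 6.151 L/hr
Therefore the emitter flow rate = 6.151 L/hr.


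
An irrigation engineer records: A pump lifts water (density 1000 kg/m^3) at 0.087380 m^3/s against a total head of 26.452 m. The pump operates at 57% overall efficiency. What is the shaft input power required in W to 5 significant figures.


Approach: apply hydraulic power then efficiency conversion, P = rho*g*Q*H; P_in = P/eta.
Step 1 — hydraulic power (P = rho*g*Q*H):
  P = 1000 * 9.81 * 0.087380 * 26.452 = 22674.60 W
Step 2 — input power: P_in = P/eta = 22674.60 / 0.57 = 39780 W
Therefore the shaft input power required = 39780 W.


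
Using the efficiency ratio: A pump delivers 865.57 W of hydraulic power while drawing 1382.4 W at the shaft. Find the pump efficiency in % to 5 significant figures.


Approach: apply the efficiency ratio, eta = (P_out/P_in)*100.
eta = (865.57 / 1382.4) * 100 = 62.614 %
Therefore the pump efficiency = 62.614 %.


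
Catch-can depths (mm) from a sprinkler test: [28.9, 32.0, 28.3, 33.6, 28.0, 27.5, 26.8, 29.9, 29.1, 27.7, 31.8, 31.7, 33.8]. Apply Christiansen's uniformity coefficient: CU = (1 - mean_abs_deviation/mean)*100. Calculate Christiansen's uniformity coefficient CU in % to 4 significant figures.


mean = 29.9308 mm
mean |d_i - mean| = 2.03787 mm
CU = (1 - 2.03787/29.9308)*100 = 93.19 %
Therefore Christiansen's uniformity coefficient CU = 93.19 %.


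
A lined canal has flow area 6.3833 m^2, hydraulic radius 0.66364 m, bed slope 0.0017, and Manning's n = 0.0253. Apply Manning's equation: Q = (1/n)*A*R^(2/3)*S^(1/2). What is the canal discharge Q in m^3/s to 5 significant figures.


Q = (1/0.0253) * 6.3833 * 0.66364^(2/3) * 0.0017^(1/2) = 7.9148 m^3/s
Therefore the canal discharge Q = 7.9148 m^3/s.


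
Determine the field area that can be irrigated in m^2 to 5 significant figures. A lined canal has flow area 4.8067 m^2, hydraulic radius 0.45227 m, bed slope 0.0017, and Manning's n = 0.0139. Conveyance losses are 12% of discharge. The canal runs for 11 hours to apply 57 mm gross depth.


Approach: apply Manning's equation with a conveyance and depth budget, Q = (1/n)*A*R^(2/3)*S^(1/2); Q_field = Q*(1-loss); Area = Q_field*t/(d/1000).
Step 1 — canal discharge (Manning's equation):
  Q = (1/0.0139) * 4.8067 * 0.45227^(2/3) * 0.0017^(1/2) = 8.400824 m^3/s
Step 2 — delivered flow: Q_field = 8.400824*(1 - 12/100) = 7.392725 m^3/s
Step 3 — volume delivered: V = 7.392725 * 11*3600 = 292751.9 m^3
Step 4 — area served: A = V / (depth/1000) = 292751.9 / 0.057 = 5136000 m^2
Therefore the field area that can be irrigated = 5136000 m^2.


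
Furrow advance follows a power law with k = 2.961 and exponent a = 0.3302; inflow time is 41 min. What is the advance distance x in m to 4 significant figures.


Approach: apply the power-law advance function, x = k*t^a.
x = 2.961 * 41^0.3302 = 10.09 m
Therefore the advance distance x = 10.09 m.


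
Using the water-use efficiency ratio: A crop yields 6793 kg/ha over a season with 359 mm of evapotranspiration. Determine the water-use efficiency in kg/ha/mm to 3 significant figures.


Approach: apply the water-use efficiency ratio, WUE = yield/ET.
WUE = 6793 / 359 = 18.9 kg/ha/mm
Therefore the water-use efficiency = 18.9 kg/ha/mm.


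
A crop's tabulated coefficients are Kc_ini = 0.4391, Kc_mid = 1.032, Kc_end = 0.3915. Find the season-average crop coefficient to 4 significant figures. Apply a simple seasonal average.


Approach: apply a simple seasonal average, Kc_avg = (Kc_ini + Kc_mid + Kc_end)/3.
Kc_avg = (0.4391 + 1.032 + 0.3915)/3 = 0.6209
Therefore the season-average crop coefficient = 0.6209.


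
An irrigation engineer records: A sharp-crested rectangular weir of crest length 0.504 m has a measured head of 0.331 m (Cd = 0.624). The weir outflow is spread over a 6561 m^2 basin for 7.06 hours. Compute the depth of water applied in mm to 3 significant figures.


Approach: apply the rectangular weir equation with a volume-to-depth conversion, Q = (2/3)*Cd*L*sqrt(2g)*H^1.5; d = Q*t/A * 1000.
Step 1 — weir discharge:
  Q = (2/3)*0.624*0.504*sqrt(2*9.81)*0.331^1.5 = 0.17685 m^3/s
Step 2 — volume: V = 0.17685 * 7.06*3600 = 4494.9 m^3
Step 3 — depth: d = V/A * 1000 = 4494.9/6561 * 1000 = 685 mm
Therefore the depth of water applied = 685 mm.


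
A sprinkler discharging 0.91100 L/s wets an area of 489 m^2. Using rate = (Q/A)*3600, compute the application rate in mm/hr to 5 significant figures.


rate = (0.91100 / 489) * 3600 = 6.7067 mm/hr
Therefore the application rate = 6.7067 mm/hr.


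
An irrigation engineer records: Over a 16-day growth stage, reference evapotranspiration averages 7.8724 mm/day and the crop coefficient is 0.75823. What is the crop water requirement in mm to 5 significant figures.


Approach: apply the crop water requirement relation, CWR = ET0 * Kc * days.
CWR = 7.8724 * 0.75823 * 16 = 95.505 mm
Therefore the crop water requirement = 95.505 mm.


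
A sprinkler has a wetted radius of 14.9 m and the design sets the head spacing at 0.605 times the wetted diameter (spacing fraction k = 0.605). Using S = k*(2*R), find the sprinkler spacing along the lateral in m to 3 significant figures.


S = 0.605 * (2 * 14.9) = 18.0 m
Therefore the sprinkler spacing along the lateral = 18.0 m.


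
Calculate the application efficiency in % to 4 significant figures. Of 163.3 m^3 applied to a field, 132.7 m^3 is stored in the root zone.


Approach: apply the application efficiency ratio, Ea = (stored/applied)*100.
Ea = (132.7/163.3)*100 = 81.26 %
Therefore the application efficiency = 81.26 %.


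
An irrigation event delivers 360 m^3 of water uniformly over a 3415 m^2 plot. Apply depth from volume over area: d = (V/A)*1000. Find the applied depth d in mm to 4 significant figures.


d = (360 / 3415) * 1000 = 105.4 mm
Therefore the applied depth d = 105.4 mm.


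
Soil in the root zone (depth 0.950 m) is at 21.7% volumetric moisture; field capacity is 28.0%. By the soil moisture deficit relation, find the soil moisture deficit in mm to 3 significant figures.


Approach: apply the soil moisture deficit relation, SMD = (FC - theta)/100 * depth * 1000.
SMD = (28.0 - 21.7)/100 * 0.950 * 1000 = 59.9 mm
Therefore the soil moisture deficit = 59.9 mm.


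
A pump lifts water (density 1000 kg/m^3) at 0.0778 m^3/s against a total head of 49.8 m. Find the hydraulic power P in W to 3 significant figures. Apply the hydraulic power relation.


Approach: apply the hydraulic power relation, P = rho*g*Q*H.
P = 1000 * 9.81 * 0.0778 * 49.8 = 38000 W
Therefore the hydraulic power P = 38000 W.


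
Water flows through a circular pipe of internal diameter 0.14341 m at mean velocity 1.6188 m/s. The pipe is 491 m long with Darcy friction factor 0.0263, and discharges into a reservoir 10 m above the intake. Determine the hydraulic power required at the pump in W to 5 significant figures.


Approach: apply continuity + Darcy-Weisbach + hydraulic power, Q = A*v; hf = f*(L/D)*(v^2/(2g)); H = static + hf; P = rho*g*Q*H.
Step 1 — flow rate (continuity, Q = A*v):
  A = pi*(0.14341/2)^2 = 0.01615283 m^2
  Q = 0.01615283 * 1.6188 = 0.02614821 m^3/s
Step 2 — friction head loss (Darcy-Weisbach):
  hf = 0.0263 * (491/0.14341) * (1.6188^2 / (2*9.81))
  hf = 12.02666 m
Step 3 — total head: H = 10 + 12.02666 = 22.02666 m
Step 4 — hydraulic power (P = rho*g*Q*H):
  P = 1000 * 9.81 * 0.02614821 * 22.02666 = 5650.1 W
Therefore the hydraulic power required at the pump = 5650.1 W.


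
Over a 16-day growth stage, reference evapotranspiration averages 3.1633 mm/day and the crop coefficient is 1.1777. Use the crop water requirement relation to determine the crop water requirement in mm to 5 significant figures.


Approach: apply the crop water requirement relation, CWR = ET0 * Kc * days.
CWR = 3.1633 * 1.1777 * 16 = 59.607 mm
Therefore the crop water requirement = 59.607 mm.


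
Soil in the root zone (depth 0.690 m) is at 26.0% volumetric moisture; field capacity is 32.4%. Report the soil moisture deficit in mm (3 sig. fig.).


Approach: apply the soil moisture deficit relation, SMD = (FC - theta)/100 * depth * 1000.
SMD = (32.4 - 26.0)/100 * 0.690 * 1000 = 44.2 mm
Therefore the soil moisture deficit = 44.2 mm.


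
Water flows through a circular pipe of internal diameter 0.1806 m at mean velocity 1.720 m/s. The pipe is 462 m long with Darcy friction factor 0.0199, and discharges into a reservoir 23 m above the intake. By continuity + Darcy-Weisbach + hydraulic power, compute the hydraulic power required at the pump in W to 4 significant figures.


Approach: apply continuity + Darcy-Weisbach + hydraulic power, Q = A*v; hf = f*(L/D)*(v^2/(2g)); H = static + hf; P = rho*g*Q*H.
Step 1 — flow rate (continuity, Q = A*v):
  A = pi*(0.1806/2)^2 = 0.0256168 m^2
  Q = 0.0256168 * 1.720 = 0.0440609 m^3/s
Step 2 — friction head loss (Darcy-Weisbach):
  hf = 0.0199 * (462/0.1806) * (1.720^2 / (2*9.81))
  hf = 7.67600 m
Step 3 — total head: H = 23 + 7.67600 = 30.6760 m
Step 4 — hydraulic power (P = rho*g*Q*H):
  P = 1000 * 9.81 * 0.0440609 * 30.6760 = 13260 W
Therefore the hydraulic power required at the pump = 13260 W.


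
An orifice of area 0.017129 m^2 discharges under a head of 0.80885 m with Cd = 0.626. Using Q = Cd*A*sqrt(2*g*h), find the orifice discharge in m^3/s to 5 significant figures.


Q = 0.626 * 0.017129 * sqrt(2*9.81*0.80885) = 0.042716 m^3/s
Therefore the orifice discharge = 0.042716 m^3/s.


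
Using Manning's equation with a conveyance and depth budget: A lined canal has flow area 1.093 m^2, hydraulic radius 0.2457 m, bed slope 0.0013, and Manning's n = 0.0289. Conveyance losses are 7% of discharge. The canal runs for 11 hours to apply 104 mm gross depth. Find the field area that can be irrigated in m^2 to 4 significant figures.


Approach: apply Manning's equation with a conveyance and depth budget, Q = (1/n)*A*R^(2/3)*S^(1/2); Q_field = Q*(1-loss); Area = Q_field*t/(d/1000).
Step 1 — canal discharge (Manning's equation):
  Q = (1/0.0289) * 1.093 * 0.2457^(2/3) * 0.0013^(1/2) = 0.534931 m^3/s
Step 2 — delivered flow: Q_field = 0.534931*(1 - 7/100) = 0.497485 m^3/s
Step 3 — volume delivered: V = 0.497485 * 11*3600 = 19700.4 m^3
Step 4 — area served: A = V / (depth/1000) = 19700.4 / 0.104 = 189400 m^2
Therefore the field area that can be irrigated = 189400 m^2.


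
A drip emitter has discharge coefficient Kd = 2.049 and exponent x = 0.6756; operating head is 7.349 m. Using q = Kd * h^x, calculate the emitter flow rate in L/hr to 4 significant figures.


q = 2.049 * 7.349^0.6756 = 7.884 L/hr
Therefore the emitter flow rate = 7.884 L/hr.


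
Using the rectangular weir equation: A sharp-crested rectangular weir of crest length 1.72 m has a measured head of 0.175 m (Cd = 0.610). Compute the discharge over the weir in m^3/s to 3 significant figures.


Approach: apply the rectangular weir equation, Q = (2/3)*Cd*L*sqrt(2g)*H^1.5.
Q = (2/3)*0.610*1.72*sqrt(2*9.81)*0.175^1.5 = 0.227 m^3/s
Therefore the discharge over the weir = 0.227 m^3/s.


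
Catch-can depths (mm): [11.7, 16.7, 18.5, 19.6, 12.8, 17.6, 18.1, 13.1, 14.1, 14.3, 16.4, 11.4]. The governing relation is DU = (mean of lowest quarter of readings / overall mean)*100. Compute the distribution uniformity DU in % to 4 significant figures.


sorted lowest 3 of 12: [11.4, 11.7, 12.8] -> mean = 11.9667 mm
overall mean = 15.3583 mm
DU = (11.9667/15.3583)*100 = 77.92 %
Therefore the distribution uniformity DU = 77.92 %.


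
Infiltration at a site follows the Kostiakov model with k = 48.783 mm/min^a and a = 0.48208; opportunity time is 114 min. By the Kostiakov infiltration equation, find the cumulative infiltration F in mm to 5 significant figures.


Approach: apply the Kostiakov infiltration equation, F = k*t^a.
F = 48.783 * 114^0.48208 = 478.48 mm
Therefore the cumulative infiltration F = 478.48 mm.


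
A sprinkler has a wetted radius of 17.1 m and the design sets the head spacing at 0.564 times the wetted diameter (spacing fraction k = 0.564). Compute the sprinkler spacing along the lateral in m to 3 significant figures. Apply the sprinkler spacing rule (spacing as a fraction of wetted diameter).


Approach: apply the sprinkler spacing rule (spacing as a fraction of wetted diameter), S = k*(2*R).
S = 0.564 * (2 * 17.1) = 19.3 m
Therefore the sprinkler spacing along the lateral = 19.3 m.


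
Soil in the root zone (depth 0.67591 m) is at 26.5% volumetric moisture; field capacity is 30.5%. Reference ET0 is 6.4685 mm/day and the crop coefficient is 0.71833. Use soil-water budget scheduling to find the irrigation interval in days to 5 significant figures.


Approach: apply soil-water budget scheduling, SMD = (FC-theta)/100*depth*1000; ETc = ET0*Kc; interval = SMD/ETc.
Step 1 — soil moisture deficit:
  SMD = (30.5 - 26.5)/100 * 0.67591 * 1000 = 27.03640 mm
Step 2 — daily crop ET (ETc = ET0*Kc):
  ETc = 6.4685 * 0.71833 = 4.646518 mm/day
Step 3 — irrigation interval (SMD/ETc):
  interval = 27.03640 / 4.646518 = 5.8186 days
Therefore the irrigation interval = 5.8186 days.


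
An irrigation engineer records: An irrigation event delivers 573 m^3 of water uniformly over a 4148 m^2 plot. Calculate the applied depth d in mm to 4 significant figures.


Approach: apply depth from volume over area, d = (V/A)*1000.
d = (573 / 4148) * 1000 = 138.1 mm
Therefore the applied depth d = 138.1 mm.


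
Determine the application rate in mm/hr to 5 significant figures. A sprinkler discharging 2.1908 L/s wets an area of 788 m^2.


Approach: apply the application rate relation, rate = (Q/A)*3600.
rate = (2.1908 / 788) * 3600 = 10.009 mm/hr
Therefore the application rate = 10.009 mm/hr.


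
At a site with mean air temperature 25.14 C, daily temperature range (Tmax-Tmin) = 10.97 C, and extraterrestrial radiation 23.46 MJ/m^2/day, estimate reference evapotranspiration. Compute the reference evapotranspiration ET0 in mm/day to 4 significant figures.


Approach: apply the Hargreaves-Samani method, ET0 = 0.0023*(Tmean+17.8)*sqrt(Tmax-Tmin)*0.408*Ra.
ET0 = 0.0023*(25.14+17.8)*sqrt(10.97)*0.408*23.46 = 3.131 mm/day
Therefore the reference evapotranspiration ET0 = 3.131 mm/day.


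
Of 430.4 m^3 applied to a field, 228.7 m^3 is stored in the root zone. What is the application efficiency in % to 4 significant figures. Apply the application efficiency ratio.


Approach: apply the application efficiency ratio, Ea = (stored/applied)*100.
Ea = (228.7/430.4)*100 = 53.14 %
Therefore the application efficiency = 53.14 %.


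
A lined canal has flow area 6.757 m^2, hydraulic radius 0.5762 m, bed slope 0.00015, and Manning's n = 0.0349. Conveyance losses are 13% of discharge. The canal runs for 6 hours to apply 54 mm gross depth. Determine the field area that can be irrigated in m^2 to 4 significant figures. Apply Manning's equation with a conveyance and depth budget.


Approach: apply Manning's equation with a conveyance and depth budget, Q = (1/n)*A*R^(2/3)*S^(1/2); Q_field = Q*(1-loss); Area = Q_field*t/(d/1000).
Step 1 — canal discharge (Manning's equation):
  Q = (1/0.0349) * 6.757 * 0.5762^(2/3) * 0.00015^(1/2) = 1.64194 m^3/s
Step 2 — delivered flow: Q_field = 1.64194*(1 - 13/100) = 1.42848 m^3/s
Step 3 — volume delivered: V = 1.42848 * 6*3600 = 30855.3 m^3
Step 4 — area served: A = V / (depth/1000) = 30855.3 / 0.054 = 571400 m^2
Therefore the field area that can be irrigated = 571400 m^2.


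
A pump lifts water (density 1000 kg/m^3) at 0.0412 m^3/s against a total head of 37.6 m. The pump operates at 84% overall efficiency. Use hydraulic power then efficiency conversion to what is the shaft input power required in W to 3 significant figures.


Approach: apply hydraulic power then efficiency conversion, P = rho*g*Q*H; P_in = P/eta.
Step 1 — hydraulic power (P = rho*g*Q*H):
  P = 1000 * 9.81 * 0.0412 * 37.6 = 15197 W
Step 2 — input power: P_in = P/eta = 15197 / 0.84 = 18100 W
Therefore the shaft input power required = 18100 W.


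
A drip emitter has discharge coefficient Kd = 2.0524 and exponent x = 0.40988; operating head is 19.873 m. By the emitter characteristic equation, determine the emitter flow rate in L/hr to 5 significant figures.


Approach: apply the emitter characteristic equation, q = Kd * h^x.
q = 2.0524 * 19.873^0.40988 = 6.9887 L/hr
Therefore the emitter flow rate = 6.9887 L/hr.


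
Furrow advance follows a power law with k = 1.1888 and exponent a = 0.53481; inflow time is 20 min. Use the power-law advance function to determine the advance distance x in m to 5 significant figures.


Approach: apply the power-law advance function, x = k*t^a.
x = 1.1888 * 20^0.53481 = 5.9008 m
Therefore the advance distance x = 5.9008 m.


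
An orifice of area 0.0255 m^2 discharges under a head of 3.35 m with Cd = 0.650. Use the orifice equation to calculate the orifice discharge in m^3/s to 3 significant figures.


Approach: apply the orifice equation, Q = Cd*A*sqrt(2*g*h).
Q = 0.650 * 0.0255 * sqrt(2*9.81*3.35) = 0.134 m^3/s
Therefore the orifice discharge = 0.134 m^3/s.


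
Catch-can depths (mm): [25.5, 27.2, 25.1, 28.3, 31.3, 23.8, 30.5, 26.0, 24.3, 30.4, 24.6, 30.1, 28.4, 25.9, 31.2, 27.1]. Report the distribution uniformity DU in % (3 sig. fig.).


Approach: apply the low-quarter distribution uniformity, DU = (mean of lowest quarter of readings / overall mean)*100.
sorted lowest 4 of 16: [23.8, 24.3, 24.6, 25.1] -> mean = 24.450 mm
overall mean = 27.481 mm
DU = (24.450/27.481)*100 = 89.0 %
Therefore the distribution uniformity DU = 89.0 %.


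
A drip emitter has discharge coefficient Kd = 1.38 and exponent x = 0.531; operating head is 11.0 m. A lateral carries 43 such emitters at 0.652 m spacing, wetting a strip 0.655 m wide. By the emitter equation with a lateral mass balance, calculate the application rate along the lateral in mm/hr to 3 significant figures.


Approach: apply the emitter equation with a lateral mass balance, q = Kd*h^x; Q = n*q; rate = Q/(n*spacing*width).
Step 1 — single emitter flow (q = Kd*h^x):
  q = 1.38 * 11.0^0.531 = 4.9301 L/hr
Step 2 — total lateral flow: Q = 43 * 4.9301 = 212.00 L/hr
Step 3 — wetted area: A = 43 * 0.652 * 0.655 = 18.364 m^2
Step 4 — application rate: Q/A = 212.00/18.364 = 11.5 mm/hr
Therefore the application rate along the lateral = 11.5 mm/hr.


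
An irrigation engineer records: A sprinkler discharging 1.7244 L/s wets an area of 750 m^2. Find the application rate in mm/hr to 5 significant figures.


Approach: apply the application rate relation, rate = (Q/A)*3600.
rate = (1.7244 / 750) * 3600 = 8.2771 mm/hr
Therefore the application rate = 8.2771 mm/hr.


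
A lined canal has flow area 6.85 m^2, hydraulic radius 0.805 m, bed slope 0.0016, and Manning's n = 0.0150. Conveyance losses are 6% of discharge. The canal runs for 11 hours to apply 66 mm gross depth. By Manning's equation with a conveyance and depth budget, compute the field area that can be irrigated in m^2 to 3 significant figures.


Approach: apply Manning's equation with a conveyance and depth budget, Q = (1/n)*A*R^(2/3)*S^(1/2); Q_field = Q*(1-loss); Area = Q_field*t/(d/1000).
Step 1 — canal discharge (Manning's equation):
  Q = (1/0.0150) * 6.85 * 0.805^(2/3) * 0.0016^(1/2) = 15.807 m^3/s
Step 2 — delivered flow: Q_field = 15.807*(1 - 6/100) = 14.859 m^3/s
Step 3 — volume delivered: V = 14.859 * 11*3600 = 588410 m^3
Step 4 — area served: A = V / (depth/1000) = 588410 / 0.066 = 8920000 m^2
Therefore the field area that can be irrigated = 8920000 m^2.


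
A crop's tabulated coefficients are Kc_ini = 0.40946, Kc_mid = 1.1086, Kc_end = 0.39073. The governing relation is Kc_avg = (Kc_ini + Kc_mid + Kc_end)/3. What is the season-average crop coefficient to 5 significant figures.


Kc_avg = (0.40946 + 1.1086 + 0.39073)/3 = 0.63626
Therefore the season-average crop coefficient = 0.63626.


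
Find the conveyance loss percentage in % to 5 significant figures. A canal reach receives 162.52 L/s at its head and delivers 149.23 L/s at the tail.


Approach: apply the conveyance loss ratio, loss% = ((Q_head - Q_tail)/Q_head)*100.
loss = ((162.52 - 149.23)/162.52)*100 = 8.1775 %
Therefore the conveyance loss percentage = 8.1775 %.


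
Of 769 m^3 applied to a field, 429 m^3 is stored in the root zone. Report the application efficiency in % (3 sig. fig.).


Approach: apply the application efficiency ratio, Ea = (stored/applied)*100.
Ea = (429/769)*100 = 55.8 %
Therefore the application efficiency = 55.8 %.


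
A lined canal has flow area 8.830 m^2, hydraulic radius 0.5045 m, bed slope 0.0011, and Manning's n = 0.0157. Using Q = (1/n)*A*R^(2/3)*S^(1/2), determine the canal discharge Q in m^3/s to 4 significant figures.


Q = (1/0.0157) * 8.830 * 0.5045^(2/3) * 0.0011^(1/2) = 11.82 m^3/s
Therefore the canal discharge Q = 11.82 m^3/s.


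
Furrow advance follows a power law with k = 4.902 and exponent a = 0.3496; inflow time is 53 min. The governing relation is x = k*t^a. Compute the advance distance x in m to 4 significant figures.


x = 4.902 * 53^0.3496 = 19.64 m
Therefore the advance distance x = 19.64 m.


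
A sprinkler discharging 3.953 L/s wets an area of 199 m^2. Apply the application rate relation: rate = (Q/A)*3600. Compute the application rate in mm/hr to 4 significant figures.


rate = (3.953 / 199) * 3600 = 71.51 mm/hr
Therefore the application rate = 71.51 mm/hr.


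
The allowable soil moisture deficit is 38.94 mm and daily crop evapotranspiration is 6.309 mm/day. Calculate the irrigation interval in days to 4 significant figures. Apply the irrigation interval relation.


Approach: apply the irrigation interval relation, interval = SMD / ETc.
interval = 38.94 / 6.309 = 6.172 days
Therefore the irrigation interval = 6.172 days.


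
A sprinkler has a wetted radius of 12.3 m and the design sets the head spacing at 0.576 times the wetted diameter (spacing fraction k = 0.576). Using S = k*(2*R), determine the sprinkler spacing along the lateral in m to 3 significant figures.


S = 0.576 * (2 * 12.3) = 14.2 m
Therefore the sprinkler spacing along the lateral = 14.2 m.


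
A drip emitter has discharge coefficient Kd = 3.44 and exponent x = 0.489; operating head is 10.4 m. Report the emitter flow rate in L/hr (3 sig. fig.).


Approach: apply the emitter characteristic equation, q = Kd * h^x.
q = 3.44 * 10.4^0.489 = 10.8 L/hr
Therefore the emitter flow rate = 10.8 L/hr.


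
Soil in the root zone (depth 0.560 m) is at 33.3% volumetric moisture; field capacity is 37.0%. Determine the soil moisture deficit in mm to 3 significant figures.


Approach: apply the soil moisture deficit relation, SMD = (FC - theta)/100 * depth * 1000.
SMD = (37.0 - 33.3)/100 * 0.560 * 1000 = 20.7 mm
Therefore the soil moisture deficit = 20.7 mm.


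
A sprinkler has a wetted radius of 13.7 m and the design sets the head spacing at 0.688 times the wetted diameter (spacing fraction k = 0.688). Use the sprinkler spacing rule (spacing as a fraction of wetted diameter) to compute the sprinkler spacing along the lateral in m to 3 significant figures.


Approach: apply the sprinkler spacing rule (spacing as a fraction of wetted diameter), S = k*(2*R).
S = 0.688 * (2 * 13.7) = 18.9 m
Therefore the sprinkler spacing along the lateral = 18.9 m.


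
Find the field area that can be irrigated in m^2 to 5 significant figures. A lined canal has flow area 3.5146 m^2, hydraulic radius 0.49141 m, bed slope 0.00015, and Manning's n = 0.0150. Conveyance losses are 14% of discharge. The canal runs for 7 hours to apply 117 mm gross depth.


Approach: apply Manning's equation with a conveyance and depth budget, Q = (1/n)*A*R^(2/3)*S^(1/2); Q_field = Q*(1-loss); Area = Q_field*t/(d/1000).
Step 1 — canal discharge (Manning's equation):
  Q = (1/0.0150) * 3.5146 * 0.49141^(2/3) * 0.00015^(1/2) = 1.787007 m^3/s
Step 2 — delivered flow: Q_field = 1.787007*(1 - 14/100) = 1.536826 m^3/s
Step 3 — volume delivered: V = 1.536826 * 7*3600 = 38728.02 m^3
Step 4 — area served: A = V / (depth/1000) = 38728.02 / 0.117 = 331010 m^2
Therefore the field area that can be irrigated = 331010 m^2.


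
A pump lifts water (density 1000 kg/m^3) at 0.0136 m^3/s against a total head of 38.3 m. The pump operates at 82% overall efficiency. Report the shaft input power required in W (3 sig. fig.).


Approach: apply hydraulic power then efficiency conversion, P = rho*g*Q*H; P_in = P/eta.
Step 1 — hydraulic power (P = rho*g*Q*H):
  P = 1000 * 9.81 * 0.0136 * 38.3 = 5109.8 W
Step 2 — input power: P_in = P/eta = 5109.8 / 0.82 = 6230 W
Therefore the shaft input power required = 6230 W.


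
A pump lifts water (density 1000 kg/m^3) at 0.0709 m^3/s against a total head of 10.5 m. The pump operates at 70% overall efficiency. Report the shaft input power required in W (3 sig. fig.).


Approach: apply hydraulic power then efficiency conversion, P = rho*g*Q*H; P_in = P/eta.
Step 1 — hydraulic power (P = rho*g*Q*H):
  P = 1000 * 9.81 * 0.0709 * 10.5 = 7303.1 W
Step 2 — input power: P_in = P/eta = 7303.1 / 0.7 = 10400 W
Therefore the shaft input power required = 10400 W.


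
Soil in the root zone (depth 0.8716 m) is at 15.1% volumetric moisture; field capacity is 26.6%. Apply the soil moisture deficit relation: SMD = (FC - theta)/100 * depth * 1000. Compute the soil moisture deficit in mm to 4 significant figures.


SMD = (26.6 - 15.1)/100 * 0.8716 * 1000 = 100.2 mm
Therefore the soil moisture deficit = 100.2 mm.


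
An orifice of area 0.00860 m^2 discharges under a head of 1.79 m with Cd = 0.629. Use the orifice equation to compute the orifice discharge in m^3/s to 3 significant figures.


Approach: apply the orifice equation, Q = Cd*A*sqrt(2*g*h).
Q = 0.629 * 0.00860 * sqrt(2*9.81*1.79) = 0.0321 m^3/s
Therefore the orifice discharge = 0.0321 m^3/s.


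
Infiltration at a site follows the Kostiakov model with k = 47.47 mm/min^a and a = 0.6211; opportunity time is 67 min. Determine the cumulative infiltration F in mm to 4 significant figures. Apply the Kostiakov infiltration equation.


Approach: apply the Kostiakov infiltration equation, F = k*t^a.
F = 47.47 * 67^0.6211 = 646.5 mm
Therefore the cumulative infiltration F = 646.5 mm.


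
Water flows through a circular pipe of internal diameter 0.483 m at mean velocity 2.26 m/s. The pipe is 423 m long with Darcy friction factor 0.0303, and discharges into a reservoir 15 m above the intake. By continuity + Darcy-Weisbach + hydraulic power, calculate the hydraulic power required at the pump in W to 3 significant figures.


Approach: apply continuity + Darcy-Weisbach + hydraulic power, Q = A*v; hf = f*(L/D)*(v^2/(2g)); H = static + hf; P = rho*g*Q*H.
Step 1 — flow rate (continuity, Q = A*v):
  A = pi*(0.483/2)^2 = 0.18322 m^2
  Q = 0.18322 * 2.26 = 0.41409 m^3/s
Step 2 — friction head loss (Darcy-Weisbach):
  hf = 0.0303 * (423/0.483) * (2.26^2 / (2*9.81))
  hf = 6.9080 m
Step 3 — total head: H = 15 + 6.9080 = 21.908 m
Step 4 — hydraulic power (P = rho*g*Q*H):
  P = 1000 * 9.81 * 0.41409 * 21.908 = 89000 W
Therefore the hydraulic power required at the pump = 89000 W.


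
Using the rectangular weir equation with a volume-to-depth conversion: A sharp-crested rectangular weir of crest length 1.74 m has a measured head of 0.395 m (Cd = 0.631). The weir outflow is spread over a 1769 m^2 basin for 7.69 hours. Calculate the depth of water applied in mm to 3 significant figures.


Approach: apply the rectangular weir equation with a volume-to-depth conversion, Q = (2/3)*Cd*L*sqrt(2g)*H^1.5; d = Q*t/A * 1000.
Step 1 — weir discharge:
  Q = (2/3)*0.631*1.74*sqrt(2*9.81)*0.395^1.5 = 0.80488 m^3/s
Step 2 — volume: V = 0.80488 * 7.69*3600 = 22282 m^3
Step 3 — depth: d = V/A * 1000 = 22282/1769 * 1000 = 12600 mm
Therefore the depth of water applied = 12600 mm.


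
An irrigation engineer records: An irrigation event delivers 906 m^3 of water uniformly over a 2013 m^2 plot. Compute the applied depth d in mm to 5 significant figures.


Approach: apply depth from volume over area, d = (V/A)*1000.
d = (906 / 2013) * 1000 = 450.07 mm
Therefore the applied depth d = 450.07 mm.


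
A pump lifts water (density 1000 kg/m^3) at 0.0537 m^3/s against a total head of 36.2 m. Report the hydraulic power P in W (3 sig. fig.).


Approach: apply the hydraulic power relation, P = rho*g*Q*H.
P = 1000 * 9.81 * 0.0537 * 36.2 = 19100 W
Therefore the hydraulic power P = 19100 W.


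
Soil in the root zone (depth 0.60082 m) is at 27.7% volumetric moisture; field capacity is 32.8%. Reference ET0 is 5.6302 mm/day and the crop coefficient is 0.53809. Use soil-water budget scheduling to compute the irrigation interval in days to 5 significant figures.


Approach: apply soil-water budget scheduling, SMD = (FC-theta)/100*depth*1000; ETc = ET0*Kc; interval = SMD/ETc.
Step 1 — soil moisture deficit:
  SMD = (32.8 - 27.7)/100 * 0.60082 * 1000 = 30.64182 mm
Step 2 — daily crop ET (ETc = ET0*Kc):
  ETc = 5.6302 * 0.53809 = 3.029554 mm/day
Step 3 — irrigation interval (SMD/ETc):
  interval = 30.64182 / 3.029554 = 10.114 days
Therefore the irrigation interval = 10.114 days.


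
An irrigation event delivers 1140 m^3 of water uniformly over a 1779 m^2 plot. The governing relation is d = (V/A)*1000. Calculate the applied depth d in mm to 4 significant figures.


d = (1140 / 1779) * 1000 = 640.8 mm
Therefore the applied depth d = 640.8 mm.


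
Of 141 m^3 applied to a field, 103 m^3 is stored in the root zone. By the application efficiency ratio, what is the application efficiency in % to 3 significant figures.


Approach: apply the application efficiency ratio, Ea = (stored/applied)*100.
Ea = (103/141)*100 = 73.0 %
Therefore the application efficiency = 73.0 %.


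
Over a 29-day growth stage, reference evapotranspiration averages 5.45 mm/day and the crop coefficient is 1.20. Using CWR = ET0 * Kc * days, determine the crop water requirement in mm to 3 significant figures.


CWR = 5.45 * 1.20 * 29 = 190 mm
Therefore the crop water requirement = 190 mm.


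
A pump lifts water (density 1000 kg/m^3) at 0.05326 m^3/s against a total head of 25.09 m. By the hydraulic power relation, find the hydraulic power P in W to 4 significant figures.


Approach: apply the hydraulic power relation, P = rho*g*Q*H.
P = 1000 * 9.81 * 0.05326 * 25.09 = 13110 W
Therefore the hydraulic power P = 13110 W.


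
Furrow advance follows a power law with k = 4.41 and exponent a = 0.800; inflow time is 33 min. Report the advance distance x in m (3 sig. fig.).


Approach: apply the power-law advance function, x = k*t^a.
x = 4.41 * 33^0.800 = 72.3 m
Therefore the advance distance x = 72.3 m.


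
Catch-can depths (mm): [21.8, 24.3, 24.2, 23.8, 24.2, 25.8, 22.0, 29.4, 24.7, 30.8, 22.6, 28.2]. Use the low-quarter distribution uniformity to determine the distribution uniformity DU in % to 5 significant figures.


Approach: apply the low-quarter distribution uniformity, DU = (mean of lowest quarter of readings / overall mean)*100.
sorted lowest 3 of 12: [21.8, 22.0, 22.6] -> mean = 22.13333 mm
overall mean = 25.15000 mm
DU = (22.13333/25.15000)*100 = 88.005 %
Therefore the distribution uniformity DU = 88.005 %.
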